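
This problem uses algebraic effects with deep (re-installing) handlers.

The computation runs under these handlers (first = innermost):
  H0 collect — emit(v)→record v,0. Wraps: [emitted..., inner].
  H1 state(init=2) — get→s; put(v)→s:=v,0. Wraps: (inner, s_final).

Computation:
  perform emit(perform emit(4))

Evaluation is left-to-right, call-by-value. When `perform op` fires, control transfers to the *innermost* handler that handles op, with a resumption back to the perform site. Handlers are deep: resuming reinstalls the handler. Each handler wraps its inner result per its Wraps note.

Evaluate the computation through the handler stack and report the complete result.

Evaluation trace:
emit(4) @ H0 ⇒ out+=4
emit(0) @ H0 ⇒ out+=0
H0 returns [4, 0, 0]
H1 returns ([4, 0, 0], 2)
= ([4, 0, 0], 2)

Answer: ([4, 0, 0], 2)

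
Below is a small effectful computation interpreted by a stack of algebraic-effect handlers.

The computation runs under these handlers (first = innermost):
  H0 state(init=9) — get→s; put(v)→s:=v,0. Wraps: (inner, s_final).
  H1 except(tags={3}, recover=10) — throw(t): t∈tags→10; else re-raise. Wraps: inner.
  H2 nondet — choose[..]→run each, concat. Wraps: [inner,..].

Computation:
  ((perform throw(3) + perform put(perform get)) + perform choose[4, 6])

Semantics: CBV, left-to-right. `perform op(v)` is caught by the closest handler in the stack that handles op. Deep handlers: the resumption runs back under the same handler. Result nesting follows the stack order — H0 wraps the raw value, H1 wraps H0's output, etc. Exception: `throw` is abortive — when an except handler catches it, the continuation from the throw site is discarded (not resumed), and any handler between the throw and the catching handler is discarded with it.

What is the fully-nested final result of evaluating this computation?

Working:
throw(3) @ H1 caught ⇒ 10
H2 returns [10]
= [10]

Answer: [10]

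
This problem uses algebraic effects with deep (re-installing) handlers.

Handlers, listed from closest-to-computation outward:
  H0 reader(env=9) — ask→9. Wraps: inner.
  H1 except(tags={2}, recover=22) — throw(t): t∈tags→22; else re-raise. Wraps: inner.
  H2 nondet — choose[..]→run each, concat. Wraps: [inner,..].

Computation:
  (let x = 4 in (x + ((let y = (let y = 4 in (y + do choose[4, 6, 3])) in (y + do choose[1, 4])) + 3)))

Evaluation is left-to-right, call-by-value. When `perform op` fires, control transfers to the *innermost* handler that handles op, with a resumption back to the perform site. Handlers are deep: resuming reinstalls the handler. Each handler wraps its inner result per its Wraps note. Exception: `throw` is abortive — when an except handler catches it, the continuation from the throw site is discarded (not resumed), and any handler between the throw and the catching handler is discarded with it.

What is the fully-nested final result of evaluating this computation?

Working:
choose[4, 6, 3] @ H2
  branch[0] choose=4:
    choose[1, 4] @ H2
      branch[0] choose=1:
        H0 returns 16
        H1 returns 16
        H2 returns [16]
      branch[1] choose=4:
        H0 returns 19
        H1 returns 19
        H2 returns [19]
  branch[1] choose=6:
    choose[1, 4] @ H2
      branch[0] choose=1:
        H0 returns 18
        H1 returns 18
        H2 returns [18]
      branch[1] choose=4:
        H0 returns 21
        H1 returns 21
        H2 returns [21]
  branch[2] choose=3:
    choose[1, 4] @ H2
      branch[0] choose=1:
        H0 returns 15
        H1 returns 15
        H2 returns [15]
      branch[1] choose=4:
        H0 returns 18
        H1 returns 18
        H2 returns [18]
= [16, 19, 18, 21, 15, 18]

Answer: [16, 19, 18, 21, 15, 18]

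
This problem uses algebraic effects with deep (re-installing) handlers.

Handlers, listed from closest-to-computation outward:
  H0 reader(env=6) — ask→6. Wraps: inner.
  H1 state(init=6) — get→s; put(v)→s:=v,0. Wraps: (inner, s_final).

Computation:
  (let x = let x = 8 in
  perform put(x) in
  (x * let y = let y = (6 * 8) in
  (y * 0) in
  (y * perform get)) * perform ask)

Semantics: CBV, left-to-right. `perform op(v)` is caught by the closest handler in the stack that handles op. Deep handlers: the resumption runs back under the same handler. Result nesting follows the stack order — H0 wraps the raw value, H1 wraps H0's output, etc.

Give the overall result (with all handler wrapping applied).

Answer: (0, 8)

Working:
put(8) @ H1 ⇒ s:=8
get @ H1 ⇒ 8
ask @ H0 ⇒ 6
H0 returns 0
H1 returns (0, 8)
= (0, 8)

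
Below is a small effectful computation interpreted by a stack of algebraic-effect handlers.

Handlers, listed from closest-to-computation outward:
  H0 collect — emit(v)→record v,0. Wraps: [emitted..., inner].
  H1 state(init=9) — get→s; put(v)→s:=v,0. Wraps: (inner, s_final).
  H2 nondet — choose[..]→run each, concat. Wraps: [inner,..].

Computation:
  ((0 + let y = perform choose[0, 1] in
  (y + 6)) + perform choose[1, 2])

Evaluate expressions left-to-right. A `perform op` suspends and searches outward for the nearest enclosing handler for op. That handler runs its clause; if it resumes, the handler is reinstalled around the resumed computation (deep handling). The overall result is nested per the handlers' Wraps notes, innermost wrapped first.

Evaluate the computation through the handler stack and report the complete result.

Step-by-step:
choose[0, 1] @ H2
  branch[0] choose=0:
    choose[1, 2] @ H2
      branch[0] choose=1:
        H0 returns [7]
        H1 returns ([7], 9)
        H2 returns [([7], 9)]
      branch[1] choose=2:
        H0 returns [8]
        H1 returns ([8], 9)
        H2 returns [([8], 9)]
  branch[1] choose=1:
    choose[1, 2] @ H2
      branch[0] choose=1:
        H0 returns [8]
        H1 returns ([8], 9)
        H2 returns [([8], 9)]
      branch[1] choose=2:
        H0 returns [9]
        H1 returns ([9], 9)
        H2 returns [([9], 9)]
= [([7], 9), ([8], 9), ([8], 9), ([9], 9)]

Answer: [([7], 9), ([8], 9), ([8], 9), ([9], 9)]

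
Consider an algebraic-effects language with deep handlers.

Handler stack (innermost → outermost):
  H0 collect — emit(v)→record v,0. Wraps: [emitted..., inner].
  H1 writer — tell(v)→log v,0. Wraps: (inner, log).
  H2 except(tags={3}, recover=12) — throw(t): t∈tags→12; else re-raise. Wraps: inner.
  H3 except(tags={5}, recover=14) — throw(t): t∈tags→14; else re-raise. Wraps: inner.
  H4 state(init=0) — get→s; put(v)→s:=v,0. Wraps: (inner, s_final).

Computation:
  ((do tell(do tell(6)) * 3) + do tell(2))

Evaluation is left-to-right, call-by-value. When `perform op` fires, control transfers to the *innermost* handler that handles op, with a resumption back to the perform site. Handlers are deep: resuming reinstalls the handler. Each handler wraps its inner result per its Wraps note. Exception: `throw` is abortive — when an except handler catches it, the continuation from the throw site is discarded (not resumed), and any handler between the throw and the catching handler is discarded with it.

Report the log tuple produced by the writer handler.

Answer: (6, 0, 2)

Working:
tell(6) @ H1 ⇒ log+=6
tell(0) @ H1 ⇒ log+=0
tell(2) @ H1 ⇒ log+=2
H0 returns [0]
H1 returns ([0], (6, 0, 2))
H2 returns ([0], (6, 0, 2))
H3 returns ([0], (6, 0, 2))
H4 returns (([0], (6, 0, 2)), 0)
= (([0], (6, 0, 2)), 0)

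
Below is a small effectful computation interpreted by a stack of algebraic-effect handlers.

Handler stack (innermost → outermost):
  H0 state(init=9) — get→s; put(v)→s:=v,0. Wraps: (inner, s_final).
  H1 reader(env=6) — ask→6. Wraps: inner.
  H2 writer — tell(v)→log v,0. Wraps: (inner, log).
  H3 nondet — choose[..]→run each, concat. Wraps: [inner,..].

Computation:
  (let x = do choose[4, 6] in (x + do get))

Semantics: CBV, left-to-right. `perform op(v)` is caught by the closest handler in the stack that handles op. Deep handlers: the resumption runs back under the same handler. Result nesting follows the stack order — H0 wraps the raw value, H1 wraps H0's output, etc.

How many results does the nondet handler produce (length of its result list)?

Working:
choose[4, 6] @ H3
  branch[0] choose=4:
    get @ H0 ⇒ 9
    H0 returns (13, 9)
    H1 returns (13, 9)
    H2 returns ((13, 9), ())
    H3 returns [((13, 9), ())]
  branch[1] choose=6:
    get @ H0 ⇒ 9
    H0 returns (15, 9)
    H1 returns (15, 9)
    H2 returns ((15, 9), ())
    H3 returns [((15, 9), ())]
= [((13, 9), ()), ((15, 9), ())]

Answer: 2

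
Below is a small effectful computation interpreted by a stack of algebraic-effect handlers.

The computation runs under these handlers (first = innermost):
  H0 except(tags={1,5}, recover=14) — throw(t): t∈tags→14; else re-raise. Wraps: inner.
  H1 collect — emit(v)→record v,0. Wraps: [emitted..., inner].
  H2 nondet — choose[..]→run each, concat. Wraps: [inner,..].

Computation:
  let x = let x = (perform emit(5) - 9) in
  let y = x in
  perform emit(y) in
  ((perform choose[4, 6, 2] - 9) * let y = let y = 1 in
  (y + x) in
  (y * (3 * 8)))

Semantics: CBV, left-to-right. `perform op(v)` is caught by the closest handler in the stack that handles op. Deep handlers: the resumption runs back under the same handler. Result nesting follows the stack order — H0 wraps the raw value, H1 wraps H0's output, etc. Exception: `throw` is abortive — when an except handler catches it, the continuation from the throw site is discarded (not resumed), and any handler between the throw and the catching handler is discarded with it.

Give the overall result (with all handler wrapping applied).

Step-by-step:
emit(5) @ H1 ⇒ out+=5
emit(-9) @ H1 ⇒ out+=-9
choose[4, 6, 2] @ H2
  branch[0] choose=4:
    H0 returns -120
    H1 returns [5, -9, -120]
    H2 returns [[5, -9, -120]]
  branch[1] choose=6:
    H0 returns -72
    H1 returns [5, -9, -72]
    H2 returns [[5, -9, -72]]
  branch[2] choose=2:
    H0 returns -168
    H1 returns [5, -9, -168]
    H2 returns [[5, -9, -168]]
= [[5, -9, -120], [5, -9, -72], [5, -9, -168]]

Answer: [[5, -9, -120], [5, -9, -72], [5, -9, -168]]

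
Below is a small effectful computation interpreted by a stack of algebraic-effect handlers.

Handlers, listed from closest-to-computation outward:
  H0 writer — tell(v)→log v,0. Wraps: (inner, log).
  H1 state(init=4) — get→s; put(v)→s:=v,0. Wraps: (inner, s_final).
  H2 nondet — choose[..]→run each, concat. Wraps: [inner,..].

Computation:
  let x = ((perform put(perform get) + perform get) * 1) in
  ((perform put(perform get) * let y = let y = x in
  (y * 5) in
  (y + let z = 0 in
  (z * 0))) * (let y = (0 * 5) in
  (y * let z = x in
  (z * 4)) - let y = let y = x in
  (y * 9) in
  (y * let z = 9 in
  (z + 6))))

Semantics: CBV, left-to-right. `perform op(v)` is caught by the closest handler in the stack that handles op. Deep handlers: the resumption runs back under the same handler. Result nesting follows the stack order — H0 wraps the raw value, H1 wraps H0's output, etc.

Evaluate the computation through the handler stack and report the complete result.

Evaluation trace:
get @ H1 ⇒ 4
put(4) @ H1 ⇒ s:=4
get @ H1 ⇒ 4
get @ H1 ⇒ 4
put(4) @ H1 ⇒ s:=4
H0 returns (0, ())
H1 returns ((0, ()), 4)
H2 returns [((0, ()), 4)]
= [((0, ()), 4)]

Answer: [((0, ()), 4)]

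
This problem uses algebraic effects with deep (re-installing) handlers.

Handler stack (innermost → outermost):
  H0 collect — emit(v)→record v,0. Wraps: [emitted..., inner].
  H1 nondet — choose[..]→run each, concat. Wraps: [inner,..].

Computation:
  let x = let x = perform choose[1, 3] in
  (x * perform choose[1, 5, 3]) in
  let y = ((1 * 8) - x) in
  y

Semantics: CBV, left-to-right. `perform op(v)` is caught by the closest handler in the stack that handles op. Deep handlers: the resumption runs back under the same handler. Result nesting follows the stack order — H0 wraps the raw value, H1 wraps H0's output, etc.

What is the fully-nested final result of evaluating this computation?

Step-by-step:
choose[1, 3] @ H1
  branch[0] choose=1:
    choose[1, 5, 3] @ H1
      branch[0] choose=1:
        H0 returns [7]
        H1 returns [[7]]
      branch[1] choose=5:
        H0 returns [3]
        H1 returns [[3]]
      branch[2] choose=3:
        H0 returns [5]
        H1 returns [[5]]
  branch[1] choose=3:
    choose[1, 5, 3] @ H1
      branch[0] choose=1:
        H0 returns [5]
        H1 returns [[5]]
      branch[1] choose=5:
        H0 returns [-7]
        H1 returns [[-7]]
      branch[2] choose=3:
        H0 returns [-1]
        H1 returns [[-1]]
= [[7], [3], [5], [5], [-7], [-1]]

Answer: [[7], [3], [5], [5], [-7], [-1]]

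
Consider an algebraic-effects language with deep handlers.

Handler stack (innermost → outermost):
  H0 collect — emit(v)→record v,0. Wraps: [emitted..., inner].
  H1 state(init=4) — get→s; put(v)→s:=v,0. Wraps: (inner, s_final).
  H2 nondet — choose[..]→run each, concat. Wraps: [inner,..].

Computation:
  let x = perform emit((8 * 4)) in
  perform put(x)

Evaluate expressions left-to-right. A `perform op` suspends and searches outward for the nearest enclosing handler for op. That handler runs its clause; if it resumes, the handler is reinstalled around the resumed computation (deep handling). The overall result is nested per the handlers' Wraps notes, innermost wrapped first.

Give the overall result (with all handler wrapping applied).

Working:
emit(32) @ H0 ⇒ out+=32
put(0) @ H1 ⇒ s:=0
H0 returns [32, 0]
H1 returns ([32, 0], 0)
H2 returns [([32, 0], 0)]
= [([32, 0], 0)]

Answer: [([32, 0], 0)]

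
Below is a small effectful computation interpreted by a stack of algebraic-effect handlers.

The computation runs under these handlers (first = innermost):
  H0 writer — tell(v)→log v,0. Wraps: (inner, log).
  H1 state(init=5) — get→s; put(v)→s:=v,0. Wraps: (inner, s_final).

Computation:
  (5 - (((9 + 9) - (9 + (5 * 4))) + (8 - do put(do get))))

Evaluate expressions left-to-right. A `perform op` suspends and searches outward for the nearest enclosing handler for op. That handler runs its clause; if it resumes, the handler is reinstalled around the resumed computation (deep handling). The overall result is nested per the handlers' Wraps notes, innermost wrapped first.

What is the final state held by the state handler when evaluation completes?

Step-by-step:
get @ H1 ⇒ 5
put(5) @ H1 ⇒ s:=5
H0 returns (8, ())
H1 returns ((8, ()), 5)
= ((8, ()), 5)

Answer: 5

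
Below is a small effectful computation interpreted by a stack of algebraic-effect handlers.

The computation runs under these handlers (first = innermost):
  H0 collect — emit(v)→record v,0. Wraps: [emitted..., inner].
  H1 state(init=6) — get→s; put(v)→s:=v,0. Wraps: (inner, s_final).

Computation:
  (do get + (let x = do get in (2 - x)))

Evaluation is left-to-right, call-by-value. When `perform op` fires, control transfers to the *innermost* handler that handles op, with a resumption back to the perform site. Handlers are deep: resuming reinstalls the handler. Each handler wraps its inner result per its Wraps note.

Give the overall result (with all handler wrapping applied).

Answer: ([2], 6)

Step-by-step:
get @ H1 ⇒ 6
get @ H1 ⇒ 6
H0 returns [2]
H1 returns ([2], 6)
= ([2], 6)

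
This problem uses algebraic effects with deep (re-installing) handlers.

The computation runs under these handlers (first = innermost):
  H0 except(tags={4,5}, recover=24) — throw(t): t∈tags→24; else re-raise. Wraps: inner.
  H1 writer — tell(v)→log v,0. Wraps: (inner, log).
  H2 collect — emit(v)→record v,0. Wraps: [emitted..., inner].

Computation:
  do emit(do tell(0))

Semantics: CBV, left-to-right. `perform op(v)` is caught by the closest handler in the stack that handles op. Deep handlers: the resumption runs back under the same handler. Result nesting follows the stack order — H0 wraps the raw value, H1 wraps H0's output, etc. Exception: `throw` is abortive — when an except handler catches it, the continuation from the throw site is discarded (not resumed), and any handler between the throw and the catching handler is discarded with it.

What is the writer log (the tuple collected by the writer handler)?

Step-by-step:
tell(0) @ H1 ⇒ log+=0
emit(0) @ H2 ⇒ out+=0
H0 returns 0
H1 returns (0, (0))
H2 returns [0, (0, (0))]
= [0, (0, (0))]

Answer: (0)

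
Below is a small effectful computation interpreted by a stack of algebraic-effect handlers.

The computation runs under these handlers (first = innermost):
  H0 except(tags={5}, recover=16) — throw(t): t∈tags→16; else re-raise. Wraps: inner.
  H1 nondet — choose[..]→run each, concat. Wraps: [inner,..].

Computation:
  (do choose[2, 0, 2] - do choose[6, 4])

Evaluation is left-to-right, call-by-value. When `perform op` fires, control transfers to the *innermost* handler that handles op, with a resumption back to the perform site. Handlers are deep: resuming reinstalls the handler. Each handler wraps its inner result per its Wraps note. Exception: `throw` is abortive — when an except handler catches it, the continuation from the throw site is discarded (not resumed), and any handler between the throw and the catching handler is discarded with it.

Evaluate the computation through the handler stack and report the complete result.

Evaluation trace:
choose[2, 0, 2] @ H1
  branch[0] choose=2:
    choose[6, 4] @ H1
      branch[0] choose=6:
        H0 returns -4
        H1 returns [-4]
      branch[1] choose=4:
        H0 returns -2
        H1 returns [-2]
  branch[1] choose=0:
    choose[6, 4] @ H1
      branch[0] choose=6:
        H0 returns -6
        H1 returns [-6]
      branch[1] choose=4:
        H0 returns -4
        H1 returns [-4]
  branch[2] choose=2:
    choose[6, 4] @ H1
      branch[0] choose=6:
        H0 returns -4
        H1 returns [-4]
      branch[1] choose=4:
        H0 returns -2
        H1 returns [-2]
= [-4, -2, -6, -4, -4, -2]

Answer: [-4, -2, -6, -4, -4, -2]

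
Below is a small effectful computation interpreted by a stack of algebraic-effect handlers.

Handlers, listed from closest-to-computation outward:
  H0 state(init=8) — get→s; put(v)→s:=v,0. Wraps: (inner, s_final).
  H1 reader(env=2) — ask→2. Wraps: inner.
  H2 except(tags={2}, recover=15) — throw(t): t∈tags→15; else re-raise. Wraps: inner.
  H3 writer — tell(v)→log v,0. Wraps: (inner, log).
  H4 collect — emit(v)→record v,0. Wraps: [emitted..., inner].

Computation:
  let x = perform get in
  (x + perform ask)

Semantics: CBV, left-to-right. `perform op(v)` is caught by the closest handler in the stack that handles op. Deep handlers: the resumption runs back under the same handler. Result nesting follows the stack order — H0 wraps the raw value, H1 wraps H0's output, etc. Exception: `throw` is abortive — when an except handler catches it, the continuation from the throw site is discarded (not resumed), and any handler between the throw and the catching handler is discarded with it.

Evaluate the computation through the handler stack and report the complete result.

Step-by-step:
get @ H0 ⇒ 8
ask @ H1 ⇒ 2
H0 returns (10, 8)
H1 returns (10, 8)
H2 returns (10, 8)
H3 returns ((10, 8), ())
H4 returns [((10, 8), ())]
= [((10, 8), ())]

Answer: [((10, 8), ())]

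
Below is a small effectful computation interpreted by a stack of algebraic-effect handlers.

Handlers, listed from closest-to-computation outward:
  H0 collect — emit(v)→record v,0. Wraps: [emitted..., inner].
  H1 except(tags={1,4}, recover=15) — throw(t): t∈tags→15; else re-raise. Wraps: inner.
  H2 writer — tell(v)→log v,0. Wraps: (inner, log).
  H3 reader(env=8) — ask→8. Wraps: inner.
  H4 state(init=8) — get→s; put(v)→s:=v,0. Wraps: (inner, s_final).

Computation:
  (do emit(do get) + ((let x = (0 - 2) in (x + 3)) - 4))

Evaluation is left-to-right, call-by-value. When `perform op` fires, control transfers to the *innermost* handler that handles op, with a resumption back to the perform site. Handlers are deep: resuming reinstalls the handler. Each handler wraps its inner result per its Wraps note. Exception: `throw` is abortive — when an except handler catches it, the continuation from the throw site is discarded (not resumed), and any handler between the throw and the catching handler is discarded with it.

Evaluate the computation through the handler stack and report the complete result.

Step-by-step:
get @ H4 ⇒ 8
emit(8) @ H0 ⇒ out+=8
H0 returns [8, -3]
H1 returns [8, -3]
H2 returns ([8, -3], ())
H3 returns ([8, -3], ())
H4 returns (([8, -3], ()), 8)
= (([8, -3], ()), 8)

Answer: (([8, -3], ()), 8)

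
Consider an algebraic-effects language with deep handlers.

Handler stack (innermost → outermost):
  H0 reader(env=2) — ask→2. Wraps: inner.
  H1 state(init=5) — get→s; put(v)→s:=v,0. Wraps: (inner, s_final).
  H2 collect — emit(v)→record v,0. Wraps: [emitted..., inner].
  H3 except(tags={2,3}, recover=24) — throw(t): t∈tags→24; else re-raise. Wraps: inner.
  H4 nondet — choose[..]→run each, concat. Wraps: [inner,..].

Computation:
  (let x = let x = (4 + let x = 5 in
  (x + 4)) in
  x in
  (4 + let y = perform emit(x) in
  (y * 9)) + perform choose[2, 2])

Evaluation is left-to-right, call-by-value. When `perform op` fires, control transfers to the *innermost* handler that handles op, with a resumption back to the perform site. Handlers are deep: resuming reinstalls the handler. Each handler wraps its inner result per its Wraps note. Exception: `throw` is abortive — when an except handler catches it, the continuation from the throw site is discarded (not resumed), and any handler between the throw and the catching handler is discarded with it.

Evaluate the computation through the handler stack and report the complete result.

Answer: [[13, (6, 5)], [13, (6, 5)]]

Step-by-step:
emit(13) @ H2 ⇒ out+=13
choose[2, 2] @ H4
  branch[0] choose=2:
    H0 returns 6
    H1 returns (6, 5)
    H2 returns [13, (6, 5)]
    H3 returns [13, (6, 5)]
    H4 returns [[13, (6, 5)]]
  branch[1] choose=2:
    H0 returns 6
    H1 returns (6, 5)
    H2 returns [13, (6, 5)]
    H3 returns [13, (6, 5)]
    H4 returns [[13, (6, 5)]]
= [[13, (6, 5)], [13, (6, 5)]]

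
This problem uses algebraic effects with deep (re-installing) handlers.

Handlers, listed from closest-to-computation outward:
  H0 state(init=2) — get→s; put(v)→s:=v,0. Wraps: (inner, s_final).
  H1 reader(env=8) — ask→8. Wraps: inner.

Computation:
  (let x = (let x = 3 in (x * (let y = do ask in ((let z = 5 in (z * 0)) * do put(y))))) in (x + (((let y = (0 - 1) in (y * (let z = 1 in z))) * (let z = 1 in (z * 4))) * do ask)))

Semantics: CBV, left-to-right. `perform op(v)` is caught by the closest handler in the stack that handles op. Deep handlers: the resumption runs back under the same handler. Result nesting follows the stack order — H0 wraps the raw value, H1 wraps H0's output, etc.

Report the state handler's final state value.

Evaluation trace:
ask @ H1 ⇒ 8
put(8) @ H0 ⇒ s:=8
ask @ H1 ⇒ 8
H0 returns (-32, 8)
H1 returns (-32, 8)
= (-32, 8)

Answer: 8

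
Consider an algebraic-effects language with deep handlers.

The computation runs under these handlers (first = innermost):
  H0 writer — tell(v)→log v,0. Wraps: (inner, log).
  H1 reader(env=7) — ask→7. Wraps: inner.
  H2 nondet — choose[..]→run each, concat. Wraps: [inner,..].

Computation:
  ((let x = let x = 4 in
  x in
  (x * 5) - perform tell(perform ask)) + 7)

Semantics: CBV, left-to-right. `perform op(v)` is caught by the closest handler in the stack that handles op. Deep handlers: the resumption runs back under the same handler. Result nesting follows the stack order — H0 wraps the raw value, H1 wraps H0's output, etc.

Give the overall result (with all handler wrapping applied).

Evaluation trace:
ask @ H1 ⇒ 7
tell(7) @ H0 ⇒ log+=7
H0 returns (27, (7))
H1 returns (27, (7))
H2 returns [(27, (7))]
= [(27, (7))]

Answer: [(27, (7))]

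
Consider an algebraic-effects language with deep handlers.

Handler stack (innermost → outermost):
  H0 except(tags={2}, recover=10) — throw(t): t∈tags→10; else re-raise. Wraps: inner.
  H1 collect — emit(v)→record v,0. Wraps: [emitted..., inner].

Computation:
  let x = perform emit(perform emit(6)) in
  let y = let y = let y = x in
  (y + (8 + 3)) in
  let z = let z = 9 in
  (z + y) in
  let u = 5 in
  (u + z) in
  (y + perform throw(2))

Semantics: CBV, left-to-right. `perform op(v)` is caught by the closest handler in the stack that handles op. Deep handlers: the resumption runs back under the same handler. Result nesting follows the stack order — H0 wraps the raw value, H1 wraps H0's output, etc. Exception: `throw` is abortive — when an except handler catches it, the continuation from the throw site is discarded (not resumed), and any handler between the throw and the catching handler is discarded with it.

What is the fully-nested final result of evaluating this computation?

Answer: [6, 0, 10]

Step-by-step:
emit(6) @ H1 ⇒ out+=6
emit(0) @ H1 ⇒ out+=0
throw(2) @ H0 caught ⇒ 10
H1 returns [6, 0, 10]
= [6, 0, 10]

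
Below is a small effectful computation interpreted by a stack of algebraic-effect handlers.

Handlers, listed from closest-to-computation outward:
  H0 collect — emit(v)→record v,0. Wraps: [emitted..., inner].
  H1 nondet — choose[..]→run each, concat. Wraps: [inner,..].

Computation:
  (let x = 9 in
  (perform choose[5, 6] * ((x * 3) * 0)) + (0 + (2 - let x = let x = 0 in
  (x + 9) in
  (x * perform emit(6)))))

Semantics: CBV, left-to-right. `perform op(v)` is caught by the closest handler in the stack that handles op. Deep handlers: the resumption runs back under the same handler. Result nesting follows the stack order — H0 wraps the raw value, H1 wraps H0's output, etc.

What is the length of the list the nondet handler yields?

Answer: 2

Evaluation trace:
choose[5, 6] @ H1
  branch[0] choose=5:
    emit(6) @ H0 ⇒ out+=6
    H0 returns [6, 2]
    H1 returns [[6, 2]]
  branch[1] choose=6:
    emit(6) @ H0 ⇒ out+=6
    H0 returns [6, 2]
    H1 returns [[6, 2]]
= [[6, 2], [6, 2]]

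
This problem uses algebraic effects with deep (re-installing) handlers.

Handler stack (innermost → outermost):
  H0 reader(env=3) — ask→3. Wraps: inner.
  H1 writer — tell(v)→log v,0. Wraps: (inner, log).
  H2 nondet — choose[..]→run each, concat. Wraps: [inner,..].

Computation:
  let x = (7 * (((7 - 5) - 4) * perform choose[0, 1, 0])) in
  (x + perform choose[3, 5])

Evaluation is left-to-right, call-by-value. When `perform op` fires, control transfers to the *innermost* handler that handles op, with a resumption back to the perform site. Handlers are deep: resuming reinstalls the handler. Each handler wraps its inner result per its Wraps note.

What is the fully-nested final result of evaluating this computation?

Step-by-step:
choose[0, 1, 0] @ H2
  branch[0] choose=0:
    choose[3, 5] @ H2
      branch[0] choose=3:
        H0 returns 3
        H1 returns (3, ())
        H2 returns [(3, ())]
      branch[1] choose=5:
        H0 returns 5
        H1 returns (5, ())
        H2 returns [(5, ())]
  branch[1] choose=1:
    choose[3, 5] @ H2
      branch[0] choose=3:
        H0 returns -11
        H1 returns (-11, ())
        H2 returns [(-11, ())]
      branch[1] choose=5:
        H0 returns -9
        H1 returns (-9, ())
        H2 returns [(-9, ())]
  branch[2] choose=0:
    choose[3, 5] @ H2
      branch[0] choose=3:
        H0 returns 3
        H1 returns (3, ())
        H2 returns [(3, ())]
      branch[1] choose=5:
        H0 returns 5
        H1 returns (5, ())
        H2 returns [(5, ())]
= [(3, ()), (5, ()), (-11, ()), (-9, ()), (3, ()), (5, ())]

Answer: [(3, ()), (5, ()), (-11, ()), (-9, ()), (3, ()), (5, ())]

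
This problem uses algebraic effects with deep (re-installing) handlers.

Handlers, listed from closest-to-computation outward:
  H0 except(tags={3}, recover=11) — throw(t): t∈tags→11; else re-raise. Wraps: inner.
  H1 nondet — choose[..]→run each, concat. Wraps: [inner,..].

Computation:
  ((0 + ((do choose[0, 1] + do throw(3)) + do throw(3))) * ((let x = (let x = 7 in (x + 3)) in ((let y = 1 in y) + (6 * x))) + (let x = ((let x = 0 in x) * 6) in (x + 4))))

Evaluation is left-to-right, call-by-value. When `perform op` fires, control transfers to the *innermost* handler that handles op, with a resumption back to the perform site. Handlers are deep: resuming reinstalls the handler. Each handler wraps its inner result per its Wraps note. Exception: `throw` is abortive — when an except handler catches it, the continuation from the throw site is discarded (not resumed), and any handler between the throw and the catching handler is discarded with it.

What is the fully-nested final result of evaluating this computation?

Step-by-step:
choose[0, 1] @ H1
  branch[0] choose=0:
    throw(3) @ H0 caught ⇒ 11
    H1 returns [11]
  branch[1] choose=1:
    throw(3) @ H0 caught ⇒ 11
    H1 returns [11]
= [11, 11]

Answer: [11, 11]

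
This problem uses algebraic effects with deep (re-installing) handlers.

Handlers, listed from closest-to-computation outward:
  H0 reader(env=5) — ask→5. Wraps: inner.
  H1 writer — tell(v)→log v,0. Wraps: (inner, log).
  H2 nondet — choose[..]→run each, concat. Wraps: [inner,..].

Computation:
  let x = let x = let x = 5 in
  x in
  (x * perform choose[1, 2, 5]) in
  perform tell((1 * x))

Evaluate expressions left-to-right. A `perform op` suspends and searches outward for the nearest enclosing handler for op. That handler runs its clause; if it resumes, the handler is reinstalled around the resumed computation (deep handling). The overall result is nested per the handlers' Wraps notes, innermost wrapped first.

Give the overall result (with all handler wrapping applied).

Answer: [(0, (5)), (0, (10)), (0, (25))]

Evaluation trace:
choose[1, 2, 5] @ H2
  branch[0] choose=1:
    tell(5) @ H1 ⇒ log+=5
    H0 returns 0
    H1 returns (0, (5))
    H2 returns [(0, (5))]
  branch[1] choose=2:
    tell(10) @ H1 ⇒ log+=10
    H0 returns 0
    H1 returns (0, (10))
    H2 returns [(0, (10))]
  branch[2] choose=5:
    tell(25) @ H1 ⇒ log+=25
    H0 returns 0
    H1 returns (0, (25))
    H2 returns [(0, (25))]
= [(0, (5)), (0, (10)), (0, (25))]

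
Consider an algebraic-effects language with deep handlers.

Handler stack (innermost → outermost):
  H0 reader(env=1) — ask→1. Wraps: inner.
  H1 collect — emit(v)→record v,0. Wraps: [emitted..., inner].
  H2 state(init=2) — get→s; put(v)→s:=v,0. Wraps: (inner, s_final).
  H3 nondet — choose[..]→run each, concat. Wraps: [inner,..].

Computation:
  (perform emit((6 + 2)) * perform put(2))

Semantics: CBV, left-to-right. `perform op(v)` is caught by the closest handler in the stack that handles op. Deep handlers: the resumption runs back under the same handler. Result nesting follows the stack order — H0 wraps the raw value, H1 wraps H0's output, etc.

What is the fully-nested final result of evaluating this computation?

Step-by-step:
emit(8) @ H1 ⇒ out+=8
put(2) @ H2 ⇒ s:=2
H0 returns 0
H1 returns [8, 0]
H2 returns ([8, 0], 2)
H3 returns [([8, 0], 2)]
= [([8, 0], 2)]

Answer: [([8, 0], 2)]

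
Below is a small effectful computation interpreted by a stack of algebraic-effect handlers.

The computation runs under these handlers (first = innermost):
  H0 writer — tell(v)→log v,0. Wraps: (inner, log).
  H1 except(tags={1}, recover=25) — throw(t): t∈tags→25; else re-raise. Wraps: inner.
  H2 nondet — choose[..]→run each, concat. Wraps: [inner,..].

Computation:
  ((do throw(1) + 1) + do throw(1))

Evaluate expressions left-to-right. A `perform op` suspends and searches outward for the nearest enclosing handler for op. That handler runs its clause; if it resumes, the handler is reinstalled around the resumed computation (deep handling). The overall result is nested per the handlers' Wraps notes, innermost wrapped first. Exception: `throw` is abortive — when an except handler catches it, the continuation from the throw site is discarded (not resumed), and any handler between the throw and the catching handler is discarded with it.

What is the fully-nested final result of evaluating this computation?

Answer: [25]

Step-by-step:
throw(1) @ H1 caught ⇒ 25
H2 returns [25]
= [25]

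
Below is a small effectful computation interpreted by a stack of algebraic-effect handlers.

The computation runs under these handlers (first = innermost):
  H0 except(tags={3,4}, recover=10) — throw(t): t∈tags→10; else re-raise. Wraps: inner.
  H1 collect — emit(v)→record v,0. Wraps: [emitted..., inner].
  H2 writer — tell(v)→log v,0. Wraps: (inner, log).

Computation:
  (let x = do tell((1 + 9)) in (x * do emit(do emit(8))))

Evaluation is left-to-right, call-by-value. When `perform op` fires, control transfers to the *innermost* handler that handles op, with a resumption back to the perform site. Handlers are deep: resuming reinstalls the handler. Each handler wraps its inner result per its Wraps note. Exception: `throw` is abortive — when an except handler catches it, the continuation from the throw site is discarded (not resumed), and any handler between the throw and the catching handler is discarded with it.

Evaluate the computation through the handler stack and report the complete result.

Evaluation trace:
tell(10) @ H2 ⇒ log+=10
emit(8) @ H1 ⇒ out+=8
emit(0) @ H1 ⇒ out+=0
H0 returns 0
H1 returns [8, 0, 0]
H2 returns ([8, 0, 0], (10))
= ([8, 0, 0], (10))

Answer: ([8, 0, 0], (10))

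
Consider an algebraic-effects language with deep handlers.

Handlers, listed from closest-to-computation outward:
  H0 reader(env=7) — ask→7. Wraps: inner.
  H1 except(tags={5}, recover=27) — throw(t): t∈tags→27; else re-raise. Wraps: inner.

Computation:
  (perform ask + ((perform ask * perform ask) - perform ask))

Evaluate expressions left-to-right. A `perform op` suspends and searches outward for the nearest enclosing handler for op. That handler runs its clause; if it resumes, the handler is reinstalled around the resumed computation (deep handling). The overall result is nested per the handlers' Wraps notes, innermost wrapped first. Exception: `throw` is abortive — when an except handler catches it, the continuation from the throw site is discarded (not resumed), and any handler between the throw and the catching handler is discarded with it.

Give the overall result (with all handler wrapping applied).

Answer: 49

Working:
ask @ H0 ⇒ 7
ask @ H0 ⇒ 7
ask @ H0 ⇒ 7
ask @ H0 ⇒ 7
H0 returns 49
H1 returns 49
= 49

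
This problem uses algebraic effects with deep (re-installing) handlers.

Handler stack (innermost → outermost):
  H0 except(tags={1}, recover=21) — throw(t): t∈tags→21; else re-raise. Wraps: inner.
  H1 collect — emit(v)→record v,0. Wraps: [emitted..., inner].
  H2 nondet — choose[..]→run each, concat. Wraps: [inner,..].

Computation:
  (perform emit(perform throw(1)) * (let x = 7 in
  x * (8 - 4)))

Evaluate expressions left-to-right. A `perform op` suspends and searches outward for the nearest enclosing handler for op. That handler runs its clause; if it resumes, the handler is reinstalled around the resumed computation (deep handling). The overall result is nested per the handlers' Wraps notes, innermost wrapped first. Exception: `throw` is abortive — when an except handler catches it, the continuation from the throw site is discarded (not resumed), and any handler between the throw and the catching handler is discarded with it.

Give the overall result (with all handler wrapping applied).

Answer: [[21]]

Step-by-step:
throw(1) @ H0 caught ⇒ 21
H1 returns [21]
H2 returns [[21]]
= [[21]]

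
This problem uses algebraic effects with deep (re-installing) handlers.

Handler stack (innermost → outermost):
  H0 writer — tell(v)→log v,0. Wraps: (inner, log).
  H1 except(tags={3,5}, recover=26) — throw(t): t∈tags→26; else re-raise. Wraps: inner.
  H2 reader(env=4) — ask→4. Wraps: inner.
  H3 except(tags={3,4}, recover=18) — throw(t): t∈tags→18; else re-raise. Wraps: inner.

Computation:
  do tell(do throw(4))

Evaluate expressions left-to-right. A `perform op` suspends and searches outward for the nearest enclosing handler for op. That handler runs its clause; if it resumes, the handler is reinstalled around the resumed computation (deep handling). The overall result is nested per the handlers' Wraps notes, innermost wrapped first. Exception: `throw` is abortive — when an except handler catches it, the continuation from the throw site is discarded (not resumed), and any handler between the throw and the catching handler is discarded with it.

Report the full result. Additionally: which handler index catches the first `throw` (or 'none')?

Evaluation trace:
throw(4) @ H1 re-raised
throw(4) @ H3 caught ⇒ 18
= 18

Answer: 18 ; first throw caught by: H3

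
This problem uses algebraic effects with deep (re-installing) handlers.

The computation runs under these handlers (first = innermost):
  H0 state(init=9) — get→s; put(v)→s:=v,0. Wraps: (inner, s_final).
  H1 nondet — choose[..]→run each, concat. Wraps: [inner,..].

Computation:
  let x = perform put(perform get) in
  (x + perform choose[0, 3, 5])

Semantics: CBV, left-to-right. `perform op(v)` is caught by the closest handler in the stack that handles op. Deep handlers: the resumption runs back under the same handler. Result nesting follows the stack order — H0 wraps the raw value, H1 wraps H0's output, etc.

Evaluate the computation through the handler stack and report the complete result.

Answer: [(0, 9), (3, 9), (5, 9)]

Evaluation trace:
get @ H0 ⇒ 9
put(9) @ H0 ⇒ s:=9
choose[0, 3, 5] @ H1
  branch[0] choose=0:
    H0 returns (0, 9)
    H1 returns [(0, 9)]
  branch[1] choose=3:
    H0 returns (3, 9)
    H1 returns [(3, 9)]
  branch[2] choose=5:
    H0 returns (5, 9)
    H1 returns [(5, 9)]
= [(0, 9), (3, 9), (5, 9)]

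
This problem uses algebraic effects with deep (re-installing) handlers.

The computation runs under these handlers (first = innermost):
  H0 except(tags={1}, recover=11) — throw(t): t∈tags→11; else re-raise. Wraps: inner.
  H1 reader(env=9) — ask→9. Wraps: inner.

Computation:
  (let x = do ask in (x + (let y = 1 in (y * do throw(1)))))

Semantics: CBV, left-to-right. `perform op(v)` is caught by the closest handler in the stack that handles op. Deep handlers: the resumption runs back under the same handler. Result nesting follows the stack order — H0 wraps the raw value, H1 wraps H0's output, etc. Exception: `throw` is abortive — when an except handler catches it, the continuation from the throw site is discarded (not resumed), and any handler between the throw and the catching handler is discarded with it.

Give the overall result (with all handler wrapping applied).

Step-by-step:
ask @ H1 ⇒ 9
throw(1) @ H0 caught ⇒ 11
H1 returns 11
= 11

Answer: 11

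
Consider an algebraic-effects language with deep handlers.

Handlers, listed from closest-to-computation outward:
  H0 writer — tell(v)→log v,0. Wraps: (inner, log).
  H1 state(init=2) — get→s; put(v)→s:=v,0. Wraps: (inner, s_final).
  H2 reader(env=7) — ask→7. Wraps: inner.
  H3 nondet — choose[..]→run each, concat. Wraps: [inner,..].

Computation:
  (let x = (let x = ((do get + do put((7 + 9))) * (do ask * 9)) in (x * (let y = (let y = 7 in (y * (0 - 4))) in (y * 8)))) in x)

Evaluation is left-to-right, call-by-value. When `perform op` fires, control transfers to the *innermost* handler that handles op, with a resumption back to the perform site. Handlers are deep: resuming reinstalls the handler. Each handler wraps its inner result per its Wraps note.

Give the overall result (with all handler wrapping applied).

Working:
get @ H1 ⇒ 2
put(16) @ H1 ⇒ s:=16
ask @ H2 ⇒ 7
H0 returns (-28224, ())
H1 returns ((-28224, ()), 16)
H2 returns ((-28224, ()), 16)
H3 returns [((-28224, ()), 16)]
= [((-28224, ()), 16)]

Answer: [((-28224, ()), 16)]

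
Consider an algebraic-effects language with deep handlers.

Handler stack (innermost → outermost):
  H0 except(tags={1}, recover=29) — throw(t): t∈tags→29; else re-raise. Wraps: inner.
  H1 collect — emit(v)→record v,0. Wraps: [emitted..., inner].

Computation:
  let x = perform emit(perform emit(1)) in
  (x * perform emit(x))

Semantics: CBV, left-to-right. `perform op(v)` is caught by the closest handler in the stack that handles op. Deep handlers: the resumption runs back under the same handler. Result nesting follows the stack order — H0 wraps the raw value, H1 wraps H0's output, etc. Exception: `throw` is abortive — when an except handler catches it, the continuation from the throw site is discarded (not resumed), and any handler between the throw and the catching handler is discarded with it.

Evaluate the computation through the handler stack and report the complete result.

Working:
emit(1) @ H1 ⇒ out+=1
emit(0) @ H1 ⇒ out+=0
emit(0) @ H1 ⇒ out+=0
H0 returns 0
H1 returns [1, 0, 0, 0]
= [1, 0, 0, 0]

Answer: [1, 0, 0, 0]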